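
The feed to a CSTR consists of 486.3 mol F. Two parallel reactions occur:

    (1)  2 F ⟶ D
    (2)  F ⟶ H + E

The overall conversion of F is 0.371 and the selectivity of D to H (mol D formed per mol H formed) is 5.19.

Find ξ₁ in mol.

Conversion of F: F consumed = 0.371 × 486.3 = 180.4 mol = 2ξ₁ + 1ξ₂.
Selectivity: 1ξ₁ / (1ξ₂) = 5.19 → ξ₁ = 5.19 ξ₂.
Substitute: (2·5.19 + 1) ξ₂ = 180.4 → ξ₂ = 15.85 mol, ξ₁ = 82.28 mol.
Outlet amounts (n = n₀ + Σ ν·ξ):
  F: 486.3 − 2(82.28) − 1(15.85) = 305.9
  D: 0 + 1(82.28) = 82.28
  H: 0 + 1(15.85) = 15.85
  E: 0 + 1(15.85) = 15.85

ξ₁ = 82.3 mol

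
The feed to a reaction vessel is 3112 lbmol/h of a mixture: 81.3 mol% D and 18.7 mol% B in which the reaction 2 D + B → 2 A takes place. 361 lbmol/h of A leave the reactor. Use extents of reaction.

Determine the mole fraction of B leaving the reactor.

0.137

For A: n = n₀ + 2ξ → 361 = 0 + 2ξ, giving ξ = 180.5 lbmol/h.
Outlet amounts (n = n₀ + ν ξ):
  D: 2530 − 2(180.5) = 2169
  B: 581.9 − 1(180.5) = 401.4
  A: 0 + 2(180.5) = 361
Total out = 2931 lbmol/h; y_B = 401.4 / 2931 = 0.1369.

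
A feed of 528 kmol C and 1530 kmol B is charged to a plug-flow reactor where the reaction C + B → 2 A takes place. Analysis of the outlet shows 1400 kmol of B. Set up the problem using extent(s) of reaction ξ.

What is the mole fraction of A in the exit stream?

0.126

For B: n = n₀ − 1ξ → 1400 = 1530 − 1ξ, giving ξ = 130 kmol.
Outlet amounts (n = n₀ + ν ξ):
  C: 528 − 1(130) = 398
  B: 1530 − 1(130) = 1400
  A: 0 + 2(130) = 260
Total out = 2058 kmol; y_A = 260 / 2058 = 0.1263.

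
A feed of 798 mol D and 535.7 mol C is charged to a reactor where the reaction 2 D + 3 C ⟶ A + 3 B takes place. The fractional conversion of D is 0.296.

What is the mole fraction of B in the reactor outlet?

D reacted = 0.296 × 798 = 236.2 mol; ν_D = −2, so ξ = 236.2/2 = 118.1 mol.
Outlet amounts (n = n₀ + ν ξ):
  D: 798 − 2(118.1) = 561.8
  C: 535.7 − 3(118.1) = 181.4
  A: 0 + 1(118.1) = 118.1
  B: 0 + 3(118.1) = 354.3
Total out = 1216 mol; y_B = 354.3 / 1216 = 0.2915.

0.291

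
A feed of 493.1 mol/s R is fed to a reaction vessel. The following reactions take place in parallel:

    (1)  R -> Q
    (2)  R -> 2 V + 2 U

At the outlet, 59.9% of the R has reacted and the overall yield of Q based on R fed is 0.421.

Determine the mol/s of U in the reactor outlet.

176 mol/s

Yield of Q: 1ξ₁ / 493.1 = 0.421 → ξ₁ = 207.6 mol/s.
Conversion of R: 1ξ₁ + 1ξ₂ = 0.599 × 493.1 = 295.4 → ξ₂ = 87.77 mol/s.
Outlet amounts (n = n₀ + Σ ν·ξ):
  R: 493.1 − 1(207.6) − 1(87.77) = 197.7
  Q: 0 + 1(207.6) = 207.6
  V: 0 + 2(87.77) = 175.5
  U: 0 + 2(87.77) = 175.5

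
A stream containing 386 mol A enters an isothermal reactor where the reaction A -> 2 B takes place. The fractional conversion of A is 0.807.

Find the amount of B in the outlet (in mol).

623 mol

A reacted = 0.807 × 386 = 311.5 mol; ν_A = −1, so ξ = 311.5/1 = 311.5 mol.
Outlet amounts (n = n₀ + ν ξ):
  A: 386 − 1(311.5) = 74.5
  B: 0 + 2(311.5) = 623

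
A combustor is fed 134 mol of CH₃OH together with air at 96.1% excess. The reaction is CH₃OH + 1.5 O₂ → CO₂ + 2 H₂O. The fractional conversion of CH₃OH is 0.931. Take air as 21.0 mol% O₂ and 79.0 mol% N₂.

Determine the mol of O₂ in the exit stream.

207 mol

Stoichiometric O₂ = 1.5 × 134 = 201 mol; O₂ fed = 201 × 1.961 = 394.2 mol.
N₂ fed = 394.2 × 79/21 = 1483 mol.
Fuel reacted = 0.931 × 134 → ξ = 124.8 mol.
Outlet (n = n₀ + ν ξ):
  CH₃OH: 134 − 1(124.8) = 9.246
  O₂: 394.2 − 1.5(124.8) = 207
  N₂: 1483 (inert)
  CO₂: 0 + 1(124.8) = 124.8
  H₂O: 0 + 2(124.8) = 249.5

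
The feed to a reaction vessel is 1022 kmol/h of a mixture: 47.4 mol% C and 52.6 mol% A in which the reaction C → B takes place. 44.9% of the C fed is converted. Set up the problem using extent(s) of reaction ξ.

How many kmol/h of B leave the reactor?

C reacted = 0.449 × 484.4 = 217.5 kmol/h; ν_C = −1, so ξ = 217.5/1 = 217.5 kmol/h.
Outlet amounts (n = n₀ + ν ξ):
  C: 484.4 − 1(217.5) = 266.9
  B: 0 + 1(217.5) = 217.5
  A: 537.6 (inert)

218 kmol/h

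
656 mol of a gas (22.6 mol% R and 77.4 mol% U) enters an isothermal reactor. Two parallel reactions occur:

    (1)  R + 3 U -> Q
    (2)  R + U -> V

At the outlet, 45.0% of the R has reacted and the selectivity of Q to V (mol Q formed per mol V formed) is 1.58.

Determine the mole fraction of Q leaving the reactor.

0.0805

Conversion of R: R consumed = 0.45 × 148.3 = 66.72 mol = 1ξ₁ + 1ξ₂.
Selectivity: 1ξ₁ / (1ξ₂) = 1.58 → ξ₁ = 1.58 ξ₂.
Substitute: (1·1.58 + 1) ξ₂ = 66.72 → ξ₂ = 25.86 mol, ξ₁ = 40.86 mol.
Outlet amounts (n = n₀ + Σ ν·ξ):
  R: 148.3 − 1(40.86) − 1(25.86) = 81.54
  U: 507.7 − 3(40.86) − 1(25.86) = 359.3
  Q: 0 + 1(40.86) = 40.86
  V: 0 + 1(25.86) = 25.86
Total out = 507.6 mol; y_Q = 40.86 / 507.6 = 0.08049.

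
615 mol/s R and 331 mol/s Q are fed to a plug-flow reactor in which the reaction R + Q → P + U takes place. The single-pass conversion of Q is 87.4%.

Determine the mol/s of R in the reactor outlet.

326 mol/s

Q reacted = 0.874 × 331 = 289.3 mol/s; ν_Q = −1, so ξ = 289.3/1 = 289.3 mol/s.
Outlet amounts (n = n₀ + ν ξ):
  R: 615 − 1(289.3) = 325.7
  Q: 331 − 1(289.3) = 41.71
  P: 0 + 1(289.3) = 289.3
  U: 0 + 1(289.3) = 289.3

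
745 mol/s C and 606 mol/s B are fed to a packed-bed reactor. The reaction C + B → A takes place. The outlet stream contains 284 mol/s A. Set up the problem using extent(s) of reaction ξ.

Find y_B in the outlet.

0.302

For A: n = n₀ + 1ξ → 284 = 0 + 1ξ, giving ξ = 284 mol/s.
Outlet amounts (n = n₀ + ν ξ):
  C: 745 − 1(284) = 461
  B: 606 − 1(284) = 322
  A: 0 + 1(284) = 284
Total out = 1067 mol/s; y_B = 322 / 1067 = 0.3018.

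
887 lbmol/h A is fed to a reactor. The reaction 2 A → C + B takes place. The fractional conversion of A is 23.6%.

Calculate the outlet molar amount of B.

105 lbmol/h

A reacted = 0.236 × 887 = 209.3 lbmol/h; ν_A = −2, so ξ = 209.3/2 = 104.7 lbmol/h.
Outlet amounts (n = n₀ + ν ξ):
  A: 887 − 2(104.7) = 677.7
  C: 0 + 1(104.7) = 104.7
  B: 0 + 1(104.7) = 104.7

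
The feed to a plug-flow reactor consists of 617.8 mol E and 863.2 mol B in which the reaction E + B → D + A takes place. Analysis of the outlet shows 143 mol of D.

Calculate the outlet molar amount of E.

475 mol

For D: n = n₀ + 1ξ → 143 = 0 + 1ξ, giving ξ = 143 mol.
Outlet amounts (n = n₀ + ν ξ):
  E: 617.8 − 1(143) = 474.8
  B: 863.2 − 1(143) = 720.2
  D: 0 + 1(143) = 143
  A: 0 + 1(143) = 143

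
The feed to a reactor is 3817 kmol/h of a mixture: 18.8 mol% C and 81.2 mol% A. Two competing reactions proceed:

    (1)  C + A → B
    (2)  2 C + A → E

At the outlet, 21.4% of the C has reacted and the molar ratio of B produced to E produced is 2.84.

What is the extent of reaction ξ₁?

Conversion of C: C consumed = 0.214 × 717.6 = 153.6 kmol/h = 1ξ₁ + 2ξ₂.
Selectivity: 1ξ₁ / (1ξ₂) = 2.84 → ξ₁ = 2.84 ξ₂.
Substitute: (1·2.84 + 2) ξ₂ = 153.6 → ξ₂ = 31.73 kmol/h, ξ₁ = 90.11 kmol/h.
Outlet amounts (n = n₀ + Σ ν·ξ):
  C: 717.6 − 1(90.11) − 2(31.73) = 564
  A: 3099 − 1(90.11) − 1(31.73) = 2978
  B: 0 + 1(90.11) = 90.11
  E: 0 + 1(31.73) = 31.73

ξ₁ = 90.1 kmol/h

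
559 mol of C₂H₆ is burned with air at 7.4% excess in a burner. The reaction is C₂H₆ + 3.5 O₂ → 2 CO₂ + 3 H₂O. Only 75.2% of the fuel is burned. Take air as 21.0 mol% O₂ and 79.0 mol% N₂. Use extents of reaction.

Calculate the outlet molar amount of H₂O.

1260 mol

Stoichiometric O₂ = 3.5 × 559 = 1956 mol; O₂ fed = 1956 × 1.074 = 2101 mol.
N₂ fed = 2101 × 79/21 = 7905 mol.
Fuel reacted = 0.752 × 559 → ξ = 420.4 mol.
Outlet (n = n₀ + ν ξ):
  C₂H₆: 559 − 1(420.4) = 138.6
  O₂: 2101 − 3.5(420.4) = 630
  N₂: 7905 (inert)
  CO₂: 0 + 2(420.4) = 840.7
  H₂O: 0 + 3(420.4) = 1261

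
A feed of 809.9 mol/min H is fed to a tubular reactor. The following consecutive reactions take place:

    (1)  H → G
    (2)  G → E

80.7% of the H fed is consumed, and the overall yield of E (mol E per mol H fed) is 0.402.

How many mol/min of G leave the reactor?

328 mol/min

Conversion of H: H consumed = 1ξ₁ = 0.807 × 809.9 → ξ₁ = 653.6 mol/min.
Yield of E: 1ξ₂ / 809.9 = 0.402 → ξ₂ = 325.6 mol/min.
Outlet amounts (n = n₀ + Σ ν·ξ):
  H: 809.9 − 1(653.6) = 156.3
  G: 0 + 1(653.6) − 1(325.6) = 328
  E: 0 + 1(325.6) = 325.6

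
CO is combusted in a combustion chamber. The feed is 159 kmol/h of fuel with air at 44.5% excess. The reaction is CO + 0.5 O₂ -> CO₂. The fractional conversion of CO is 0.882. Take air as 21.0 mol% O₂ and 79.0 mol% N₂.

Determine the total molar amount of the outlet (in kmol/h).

Stoichiometric O₂ = 0.5 × 159 = 79.5 kmol/h; O₂ fed = 79.5 × 1.445 = 114.9 kmol/h.
N₂ fed = 114.9 × 79/21 = 432.2 kmol/h.
Fuel reacted = 0.882 × 159 → ξ = 140.2 kmol/h.
Outlet (n = n₀ + ν ξ):
  CO: 159 − 1(140.2) = 18.76
  O₂: 114.9 − 0.5(140.2) = 44.76
  N₂: 432.2 (inert)
  CO₂: 0 + 1(140.2) = 140.2
Total out = 18.76 + 44.76 + 432.2 + 140.2 = 635.9 kmol/h.

636 kmol/h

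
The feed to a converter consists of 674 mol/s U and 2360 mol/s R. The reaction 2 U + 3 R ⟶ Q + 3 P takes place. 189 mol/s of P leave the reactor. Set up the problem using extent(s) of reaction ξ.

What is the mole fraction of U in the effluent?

For P: n = n₀ + 3ξ → 189 = 0 + 3ξ, giving ξ = 63 mol/s.
Outlet amounts (n = n₀ + ν ξ):
  U: 674 − 2(63) = 548
  R: 2360 − 3(63) = 2171
  Q: 0 + 1(63) = 63
  P: 0 + 3(63) = 189
Total out = 2971 mol/s; y_U = 548 / 2971 = 0.1844.

0.184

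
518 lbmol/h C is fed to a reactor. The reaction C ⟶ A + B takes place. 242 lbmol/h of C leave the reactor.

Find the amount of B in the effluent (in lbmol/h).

276 lbmol/h

For C: n = n₀ − 1ξ → 242 = 518 − 1ξ, giving ξ = 276 lbmol/h.
Outlet amounts (n = n₀ + ν ξ):
  C: 518 − 1(276) = 242
  A: 0 + 1(276) = 276
  B: 0 + 1(276) = 276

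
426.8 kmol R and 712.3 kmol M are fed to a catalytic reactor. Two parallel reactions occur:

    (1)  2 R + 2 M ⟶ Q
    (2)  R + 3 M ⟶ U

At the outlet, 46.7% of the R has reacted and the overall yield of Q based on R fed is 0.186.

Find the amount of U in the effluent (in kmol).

40.5 kmol

Yield of Q: 1ξ₁ / 426.8 = 0.186 → ξ₁ = 79.38 kmol.
Conversion of R: 2ξ₁ + 1ξ₂ = 0.467 × 426.8 = 199.3 → ξ₂ = 40.55 kmol.
Outlet amounts (n = n₀ + Σ ν·ξ):
  R: 426.8 − 2(79.38) − 1(40.55) = 227.5
  M: 712.3 − 2(79.38) − 3(40.55) = 431.9
  Q: 0 + 1(79.38) = 79.38
  U: 0 + 1(40.55) = 40.55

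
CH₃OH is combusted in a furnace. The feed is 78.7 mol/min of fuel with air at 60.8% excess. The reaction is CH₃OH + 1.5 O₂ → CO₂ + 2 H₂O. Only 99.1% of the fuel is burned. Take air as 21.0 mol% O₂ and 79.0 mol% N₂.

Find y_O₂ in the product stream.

0.0713

Stoichiometric O₂ = 1.5 × 78.7 = 118.1 mol/min; O₂ fed = 118.1 × 1.608 = 189.8 mol/min.
N₂ fed = 189.8 × 79/21 = 714.1 mol/min.
Fuel reacted = 0.991 × 78.7 → ξ = 77.99 mol/min.
Outlet (n = n₀ + ν ξ):
  CH₃OH: 78.7 − 1(77.99) = 0.7083
  O₂: 189.8 − 1.5(77.99) = 72.84
  N₂: 714.1 (inert)
  CO₂: 0 + 1(77.99) = 77.99
  H₂O: 0 + 2(77.99) = 156
Total out = 1022 mol/min; y_O₂ = 72.84 / 1022 = 0.0713.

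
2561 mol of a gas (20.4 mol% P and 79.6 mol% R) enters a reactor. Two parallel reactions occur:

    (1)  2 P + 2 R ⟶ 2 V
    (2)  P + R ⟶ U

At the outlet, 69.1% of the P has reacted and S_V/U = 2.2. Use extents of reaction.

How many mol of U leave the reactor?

113 mol

Conversion of P: P consumed = 0.691 × 522.4 = 361 mol = 2ξ₁ + 1ξ₂.
Selectivity: 2ξ₁ / (1ξ₂) = 2.2 → ξ₁ = 1.1 ξ₂.
Substitute: (2·1.1 + 1) ξ₂ = 361 → ξ₂ = 112.8 mol, ξ₁ = 124.1 mol.
Outlet amounts (n = n₀ + Σ ν·ξ):
  P: 522.4 − 2(124.1) − 1(112.8) = 161.4
  R: 2039 − 2(124.1) − 1(112.8) = 1678
  V: 0 + 2(124.1) = 248.2
  U: 0 + 1(112.8) = 112.8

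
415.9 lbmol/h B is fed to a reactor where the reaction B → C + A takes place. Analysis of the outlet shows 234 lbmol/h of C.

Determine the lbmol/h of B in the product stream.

For C: n = n₀ + 1ξ → 234 = 0 + 1ξ, giving ξ = 234 lbmol/h.
Outlet amounts (n = n₀ + ν ξ):
  B: 415.9 − 1(234) = 181.9
  C: 0 + 1(234) = 234
  A: 0 + 1(234) = 234

182 lbmol/h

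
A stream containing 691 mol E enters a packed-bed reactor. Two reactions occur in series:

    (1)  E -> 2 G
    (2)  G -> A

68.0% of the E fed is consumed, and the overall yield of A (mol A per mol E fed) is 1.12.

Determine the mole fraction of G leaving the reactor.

0.143

Conversion of E: E consumed = 1ξ₁ = 0.68 × 691 → ξ₁ = 469.9 mol.
Yield of A: 1ξ₂ / 691 = 1.12 → ξ₂ = 773.9 mol.
Outlet amounts (n = n₀ + Σ ν·ξ):
  E: 691 − 1(469.9) = 221.1
  G: 0 + 2(469.9) − 1(773.9) = 165.8
  A: 0 + 1(773.9) = 773.9
Total out = 1161 mol; y_G = 165.8 / 1161 = 0.1429.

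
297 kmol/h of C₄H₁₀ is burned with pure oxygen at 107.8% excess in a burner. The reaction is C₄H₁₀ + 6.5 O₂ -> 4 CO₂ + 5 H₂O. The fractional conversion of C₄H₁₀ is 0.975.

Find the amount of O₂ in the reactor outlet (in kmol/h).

2130 kmol/h

Stoichiometric O₂ = 6.5 × 297 = 1930 kmol/h; O₂ fed = 1930 × 2.078 = 4012 kmol/h.
Fuel reacted = 0.975 × 297 → ξ = 289.6 kmol/h.
Outlet (n = n₀ + ν ξ):
  C₄H₁₀: 297 − 1(289.6) = 7.425
  O₂: 4012 − 6.5(289.6) = 2129
  CO₂: 0 + 4(289.6) = 1158
  H₂O: 0 + 5(289.6) = 1448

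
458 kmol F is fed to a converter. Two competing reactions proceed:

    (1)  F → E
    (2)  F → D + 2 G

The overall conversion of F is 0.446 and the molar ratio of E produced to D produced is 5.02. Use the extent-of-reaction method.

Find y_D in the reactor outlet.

Conversion of F: F consumed = 0.446 × 458 = 204.3 kmol = 1ξ₁ + 1ξ₂.
Selectivity: 1ξ₁ / (1ξ₂) = 5.02 → ξ₁ = 5.02 ξ₂.
Substitute: (1·5.02 + 1) ξ₂ = 204.3 → ξ₂ = 33.93 kmol, ξ₁ = 170.3 kmol.
Outlet amounts (n = n₀ + Σ ν·ξ):
  F: 458 − 1(170.3) − 1(33.93) = 253.7
  E: 0 + 1(170.3) = 170.3
  D: 0 + 1(33.93) = 33.93
  G: 0 + 2(33.93) = 67.86
Total out = 525.9 kmol; y_D = 33.93 / 525.9 = 0.06453.

0.0645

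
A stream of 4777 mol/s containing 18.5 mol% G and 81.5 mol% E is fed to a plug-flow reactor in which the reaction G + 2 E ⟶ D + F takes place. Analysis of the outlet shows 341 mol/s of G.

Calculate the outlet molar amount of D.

543 mol/s

For G: n = n₀ − 1ξ → 341 = 883.7 − 1ξ, giving ξ = 542.7 mol/s.
Outlet amounts (n = n₀ + ν ξ):
  G: 883.7 − 1(542.7) = 341
  E: 3893 − 2(542.7) = 2808
  D: 0 + 1(542.7) = 542.7
  F: 0 + 1(542.7) = 542.7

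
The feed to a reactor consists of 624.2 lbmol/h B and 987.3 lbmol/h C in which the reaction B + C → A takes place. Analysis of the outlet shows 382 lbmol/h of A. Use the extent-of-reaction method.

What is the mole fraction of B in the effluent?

0.197

For A: n = n₀ + 1ξ → 382 = 0 + 1ξ, giving ξ = 382 lbmol/h.
Outlet amounts (n = n₀ + ν ξ):
  B: 624.2 − 1(382) = 242.2
  C: 987.3 − 1(382) = 605.3
  A: 0 + 1(382) = 382
Total out = 1230 lbmol/h; y_B = 242.2 / 1230 = 0.197.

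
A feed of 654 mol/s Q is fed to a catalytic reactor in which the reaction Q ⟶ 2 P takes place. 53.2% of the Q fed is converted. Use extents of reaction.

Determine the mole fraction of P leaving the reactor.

Q reacted = 0.532 × 654 = 347.9 mol/s; ν_Q = −1, so ξ = 347.9/1 = 347.9 mol/s.
Outlet amounts (n = n₀ + ν ξ):
  Q: 654 − 1(347.9) = 306.1
  P: 0 + 2(347.9) = 695.9
Total out = 1002 mol/s; y_P = 695.9 / 1002 = 0.6945.

0.695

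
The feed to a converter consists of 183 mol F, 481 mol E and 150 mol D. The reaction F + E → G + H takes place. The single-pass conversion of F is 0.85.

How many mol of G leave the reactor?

F reacted = 0.85 × 183 = 155.5 mol; ν_F = −1, so ξ = 155.5/1 = 155.5 mol.
Outlet amounts (n = n₀ + ν ξ):
  F: 183 − 1(155.5) = 27.45
  E: 481 − 1(155.5) = 325.5
  G: 0 + 1(155.5) = 155.5
  H: 0 + 1(155.5) = 155.5
  D: 150 (inert)

156 mol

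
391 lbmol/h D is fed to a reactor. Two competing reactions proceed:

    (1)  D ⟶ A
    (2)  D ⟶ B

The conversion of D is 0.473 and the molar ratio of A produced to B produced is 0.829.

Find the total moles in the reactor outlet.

391 lbmol/h

Conversion of D: D consumed = 0.473 × 391 = 184.9 lbmol/h = 1ξ₁ + 1ξ₂.
Selectivity: 1ξ₁ / (1ξ₂) = 0.829 → ξ₁ = 0.829 ξ₂.
Substitute: (1·0.829 + 1) ξ₂ = 184.9 → ξ₂ = 101.1 lbmol/h, ξ₁ = 83.83 lbmol/h.
Outlet amounts (n = n₀ + Σ ν·ξ):
  D: 391 − 1(83.83) − 1(101.1) = 206.1
  A: 0 + 1(83.83) = 83.83
  B: 0 + 1(101.1) = 101.1
Total out = 206.1 + 83.83 + 101.1 = 391 lbmol/h.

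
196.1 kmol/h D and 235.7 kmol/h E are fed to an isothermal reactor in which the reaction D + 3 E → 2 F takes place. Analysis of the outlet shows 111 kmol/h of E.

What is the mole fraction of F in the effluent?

For E: n = n₀ − 3ξ → 111 = 235.7 − 3ξ, giving ξ = 41.57 kmol/h.
Outlet amounts (n = n₀ + ν ξ):
  D: 196.1 − 1(41.57) = 154.5
  E: 235.7 − 3(41.57) = 111
  F: 0 + 2(41.57) = 83.13
Total out = 348.7 kmol/h; y_F = 83.13 / 348.7 = 0.2384.

0.238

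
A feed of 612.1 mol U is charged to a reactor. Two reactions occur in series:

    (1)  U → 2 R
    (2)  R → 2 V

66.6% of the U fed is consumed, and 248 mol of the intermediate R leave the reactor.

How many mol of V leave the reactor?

Conversion of U: U consumed = 1ξ₁ = 0.666 × 612.1 → ξ₁ = 407.7 mol.
R balance: n_R = 0 + 2ξ₁ − 1ξ₂ = 248 → ξ₂ = (2·407.7 − 248)/1 = 567.3 mol.
Outlet amounts (n = n₀ + Σ ν·ξ):
  U: 612.1 − 1(407.7) = 204.4
  R: 0 + 2(407.7) − 1(567.3) = 248
  V: 0 + 2(567.3) = 1135

1130 mol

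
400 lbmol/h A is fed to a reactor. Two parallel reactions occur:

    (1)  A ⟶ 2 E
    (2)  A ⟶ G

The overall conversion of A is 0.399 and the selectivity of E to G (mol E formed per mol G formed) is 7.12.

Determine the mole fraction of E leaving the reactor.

Conversion of A: A consumed = 0.399 × 400 = 159.6 lbmol/h = 1ξ₁ + 1ξ₂.
Selectivity: 2ξ₁ / (1ξ₂) = 7.12 → ξ₁ = 3.56 ξ₂.
Substitute: (1·3.56 + 1) ξ₂ = 159.6 → ξ₂ = 35 lbmol/h, ξ₁ = 124.6 lbmol/h.
Outlet amounts (n = n₀ + Σ ν·ξ):
  A: 400 − 1(124.6) − 1(35) = 240.4
  E: 0 + 2(124.6) = 249.2
  G: 0 + 1(35) = 35
Total out = 524.6 lbmol/h; y_E = 249.2 / 524.6 = 0.475.

0.475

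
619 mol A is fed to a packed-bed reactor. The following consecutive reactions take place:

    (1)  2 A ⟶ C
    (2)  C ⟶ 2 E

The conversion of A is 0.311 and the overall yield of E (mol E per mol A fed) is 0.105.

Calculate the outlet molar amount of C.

Conversion of A: A consumed = 2ξ₁ = 0.311 × 619 → ξ₁ = 96.25 mol.
Yield of E: 2ξ₂ / 619 = 0.105 → ξ₂ = 32.5 mol.
Outlet amounts (n = n₀ + Σ ν·ξ):
  A: 619 − 2(96.25) = 426.5
  C: 0 + 1(96.25) − 1(32.5) = 63.76
  E: 0 + 2(32.5) = 65

63.8 mol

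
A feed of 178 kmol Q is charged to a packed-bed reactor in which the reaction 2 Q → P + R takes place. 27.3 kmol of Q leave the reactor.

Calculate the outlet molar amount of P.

75.3 kmol

For Q: n = n₀ − 2ξ → 27.3 = 178 − 2ξ, giving ξ = 75.35 kmol.
Outlet amounts (n = n₀ + ν ξ):
  Q: 178 − 2(75.35) = 27.3
  P: 0 + 1(75.35) = 75.35
  R: 0 + 1(75.35) = 75.35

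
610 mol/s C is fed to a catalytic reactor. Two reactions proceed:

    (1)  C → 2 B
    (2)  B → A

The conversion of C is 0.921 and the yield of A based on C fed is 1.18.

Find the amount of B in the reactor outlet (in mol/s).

Conversion of C: C consumed = 1ξ₁ = 0.921 × 610 → ξ₁ = 561.8 mol/s.
Yield of A: 1ξ₂ / 610 = 1.18 → ξ₂ = 719.8 mol/s.
Outlet amounts (n = n₀ + Σ ν·ξ):
  C: 610 − 1(561.8) = 48.19
  B: 0 + 2(561.8) − 1(719.8) = 403.8
  A: 0 + 1(719.8) = 719.8

404 mol/s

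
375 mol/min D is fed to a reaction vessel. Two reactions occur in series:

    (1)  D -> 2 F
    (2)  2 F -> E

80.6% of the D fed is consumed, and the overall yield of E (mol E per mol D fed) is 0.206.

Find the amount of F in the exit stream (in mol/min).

Conversion of D: D consumed = 1ξ₁ = 0.806 × 375 → ξ₁ = 302.2 mol/min.
Yield of E: 1ξ₂ / 375 = 0.206 → ξ₂ = 77.25 mol/min.
Outlet amounts (n = n₀ + Σ ν·ξ):
  D: 375 − 1(302.2) = 72.75
  F: 0 + 2(302.2) − 2(77.25) = 450
  E: 0 + 1(77.25) = 77.25

450 mol/min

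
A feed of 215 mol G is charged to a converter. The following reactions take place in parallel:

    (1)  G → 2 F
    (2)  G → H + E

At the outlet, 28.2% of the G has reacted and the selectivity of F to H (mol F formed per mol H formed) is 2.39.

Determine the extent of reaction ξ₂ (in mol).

ξ₂ = 27.6 mol

Conversion of G: G consumed = 0.282 × 215 = 60.63 mol = 1ξ₁ + 1ξ₂.
Selectivity: 2ξ₁ / (1ξ₂) = 2.39 → ξ₁ = 1.195 ξ₂.
Substitute: (1·1.195 + 1) ξ₂ = 60.63 → ξ₂ = 27.62 mol, ξ₁ = 33.01 mol.
Outlet amounts (n = n₀ + Σ ν·ξ):
  G: 215 − 1(33.01) − 1(27.62) = 154.4
  F: 0 + 2(33.01) = 66.02
  H: 0 + 1(27.62) = 27.62
  E: 0 + 1(27.62) = 27.62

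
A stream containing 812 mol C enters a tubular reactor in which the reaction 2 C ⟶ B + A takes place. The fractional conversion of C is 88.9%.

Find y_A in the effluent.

C reacted = 0.889 × 812 = 721.9 mol; ν_C = −2, so ξ = 721.9/2 = 360.9 mol.
Outlet amounts (n = n₀ + ν ξ):
  C: 812 − 2(360.9) = 90.13
  B: 0 + 1(360.9) = 360.9
  A: 0 + 1(360.9) = 360.9
Total out = 812 mol; y_A = 360.9 / 812 = 0.4445.

0.445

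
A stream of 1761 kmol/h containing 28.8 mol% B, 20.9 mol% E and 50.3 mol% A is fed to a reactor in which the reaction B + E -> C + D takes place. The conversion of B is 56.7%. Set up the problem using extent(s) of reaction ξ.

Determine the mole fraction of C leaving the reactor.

0.163

B reacted = 0.567 × 507.2 = 287.6 kmol/h; ν_B = −1, so ξ = 287.6/1 = 287.6 kmol/h.
Outlet amounts (n = n₀ + ν ξ):
  B: 507.2 − 1(287.6) = 219.6
  E: 368 − 1(287.6) = 80.48
  C: 0 + 1(287.6) = 287.6
  D: 0 + 1(287.6) = 287.6
  A: 885.8 (inert)
Total out = 1761 kmol/h; y_C = 287.6 / 1761 = 0.1633.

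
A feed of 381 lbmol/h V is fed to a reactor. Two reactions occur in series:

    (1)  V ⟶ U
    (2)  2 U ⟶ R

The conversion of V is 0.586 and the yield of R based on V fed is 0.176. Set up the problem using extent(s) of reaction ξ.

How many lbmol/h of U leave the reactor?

Conversion of V: V consumed = 1ξ₁ = 0.586 × 381 → ξ₁ = 223.3 lbmol/h.
Yield of R: 1ξ₂ / 381 = 0.176 → ξ₂ = 67.06 lbmol/h.
Outlet amounts (n = n₀ + Σ ν·ξ):
  V: 381 − 1(223.3) = 157.7
  U: 0 + 1(223.3) − 2(67.06) = 89.15
  R: 0 + 1(67.06) = 67.06

89.2 lbmol/h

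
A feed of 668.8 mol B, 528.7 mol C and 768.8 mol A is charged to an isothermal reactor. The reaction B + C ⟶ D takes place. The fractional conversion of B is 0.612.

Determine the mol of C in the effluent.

B reacted = 0.612 × 668.8 = 409.3 mol; ν_B = −1, so ξ = 409.3/1 = 409.3 mol.
Outlet amounts (n = n₀ + ν ξ):
  B: 668.8 − 1(409.3) = 259.5
  C: 528.7 − 1(409.3) = 119.4
  D: 0 + 1(409.3) = 409.3
  A: 768.8 (inert)

119 mol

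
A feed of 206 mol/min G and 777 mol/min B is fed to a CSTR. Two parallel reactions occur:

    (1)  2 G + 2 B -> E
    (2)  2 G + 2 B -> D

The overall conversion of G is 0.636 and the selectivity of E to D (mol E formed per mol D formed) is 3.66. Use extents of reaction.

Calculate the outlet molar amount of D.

Conversion of G: G consumed = 0.636 × 206 = 131 mol/min = 2ξ₁ + 2ξ₂.
Selectivity: 1ξ₁ / (1ξ₂) = 3.66 → ξ₁ = 3.66 ξ₂.
Substitute: (2·3.66 + 2) ξ₂ = 131 → ξ₂ = 14.06 mol/min, ξ₁ = 51.45 mol/min.
Outlet amounts (n = n₀ + Σ ν·ξ):
  G: 206 − 2(51.45) − 2(14.06) = 74.98
  B: 777 − 2(51.45) − 2(14.06) = 646
  E: 0 + 1(51.45) = 51.45
  D: 0 + 1(14.06) = 14.06

14.1 mol/min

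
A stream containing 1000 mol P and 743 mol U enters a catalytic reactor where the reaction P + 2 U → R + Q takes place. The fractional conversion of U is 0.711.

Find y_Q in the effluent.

0.179

U reacted = 0.711 × 743 = 528.3 mol; ν_U = −2, so ξ = 528.3/2 = 264.1 mol.
Outlet amounts (n = n₀ + ν ξ):
  P: 1000 − 1(264.1) = 735.9
  U: 743 − 2(264.1) = 214.7
  R: 0 + 1(264.1) = 264.1
  Q: 0 + 1(264.1) = 264.1
Total out = 1479 mol; y_Q = 264.1 / 1479 = 0.1786.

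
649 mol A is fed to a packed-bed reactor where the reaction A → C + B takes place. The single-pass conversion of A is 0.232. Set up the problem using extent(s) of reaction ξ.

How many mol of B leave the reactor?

A reacted = 0.232 × 649 = 150.6 mol; ν_A = −1, so ξ = 150.6/1 = 150.6 mol.
Outlet amounts (n = n₀ + ν ξ):
  A: 649 − 1(150.6) = 498.4
  C: 0 + 1(150.6) = 150.6
  B: 0 + 1(150.6) = 150.6

151 mol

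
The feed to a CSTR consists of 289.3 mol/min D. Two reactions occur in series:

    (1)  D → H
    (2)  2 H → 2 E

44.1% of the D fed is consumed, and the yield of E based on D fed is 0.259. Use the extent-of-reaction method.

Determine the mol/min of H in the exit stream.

52.7 mol/min

Conversion of D: D consumed = 1ξ₁ = 0.441 × 289.3 → ξ₁ = 127.6 mol/min.
Yield of E: 2ξ₂ / 289.3 = 0.259 → ξ₂ = 37.46 mol/min.
Outlet amounts (n = n₀ + Σ ν·ξ):
  D: 289.3 − 1(127.6) = 161.7
  H: 0 + 1(127.6) − 2(37.46) = 52.65
  E: 0 + 2(37.46) = 74.93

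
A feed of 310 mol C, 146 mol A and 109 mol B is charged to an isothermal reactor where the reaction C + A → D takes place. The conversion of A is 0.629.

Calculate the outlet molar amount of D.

91.8 mol

A reacted = 0.629 × 146 = 91.83 mol; ν_A = −1, so ξ = 91.83/1 = 91.83 mol.
Outlet amounts (n = n₀ + ν ξ):
  C: 310 − 1(91.83) = 218.2
  A: 146 − 1(91.83) = 54.17
  D: 0 + 1(91.83) = 91.83
  B: 109 (inert)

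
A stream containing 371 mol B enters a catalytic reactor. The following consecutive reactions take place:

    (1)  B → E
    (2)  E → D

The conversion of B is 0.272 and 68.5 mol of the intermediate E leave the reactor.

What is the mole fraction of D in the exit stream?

Conversion of B: B consumed = 1ξ₁ = 0.272 × 371 → ξ₁ = 100.9 mol.
E balance: n_E = 0 + 1ξ₁ − 1ξ₂ = 68.5 → ξ₂ = (1·100.9 − 68.5)/1 = 32.41 mol.
Outlet amounts (n = n₀ + Σ ν·ξ):
  B: 371 − 1(100.9) = 270.1
  E: 0 + 1(100.9) − 1(32.41) = 68.5
  D: 0 + 1(32.41) = 32.41
Total out = 371 mol; y_D = 32.41 / 371 = 0.08736.

0.0874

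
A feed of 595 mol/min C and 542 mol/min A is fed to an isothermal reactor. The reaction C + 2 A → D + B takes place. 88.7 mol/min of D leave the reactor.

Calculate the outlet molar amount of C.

506 mol/min

For D: n = n₀ + 1ξ → 88.7 = 0 + 1ξ, giving ξ = 88.7 mol/min.
Outlet amounts (n = n₀ + ν ξ):
  C: 595 − 1(88.7) = 506.3
  A: 542 − 2(88.7) = 364.6
  D: 0 + 1(88.7) = 88.7
  B: 0 + 1(88.7) = 88.7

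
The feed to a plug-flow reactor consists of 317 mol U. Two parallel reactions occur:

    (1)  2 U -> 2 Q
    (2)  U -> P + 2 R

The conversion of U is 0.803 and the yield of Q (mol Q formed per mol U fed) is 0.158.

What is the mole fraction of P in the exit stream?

0.282

Yield of Q: 2ξ₁ / 317 = 0.158 → ξ₁ = 25.04 mol.
Conversion of U: 2ξ₁ + 1ξ₂ = 0.803 × 317 = 254.6 → ξ₂ = 204.5 mol.
Outlet amounts (n = n₀ + Σ ν·ξ):
  U: 317 − 2(25.04) − 1(204.5) = 62.45
  Q: 0 + 2(25.04) = 50.09
  P: 0 + 1(204.5) = 204.5
  R: 0 + 2(204.5) = 408.9
Total out = 725.9 mol; y_P = 204.5 / 725.9 = 0.2817.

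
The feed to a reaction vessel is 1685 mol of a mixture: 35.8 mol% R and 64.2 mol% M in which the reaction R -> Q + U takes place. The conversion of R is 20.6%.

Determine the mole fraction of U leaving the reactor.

R reacted = 0.206 × 603.2 = 124.3 mol; ν_R = −1, so ξ = 124.3/1 = 124.3 mol.
Outlet amounts (n = n₀ + ν ξ):
  R: 603.2 − 1(124.3) = 479
  Q: 0 + 1(124.3) = 124.3
  U: 0 + 1(124.3) = 124.3
  M: 1082 (inert)
Total out = 1809 mol; y_U = 124.3 / 1809 = 0.06868.

0.0687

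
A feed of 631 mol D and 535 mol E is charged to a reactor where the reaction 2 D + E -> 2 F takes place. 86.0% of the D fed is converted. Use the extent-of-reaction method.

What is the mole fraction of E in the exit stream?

0.295

D reacted = 0.86 × 631 = 542.7 mol; ν_D = −2, so ξ = 542.7/2 = 271.3 mol.
Outlet amounts (n = n₀ + ν ξ):
  D: 631 − 2(271.3) = 88.34
  E: 535 − 1(271.3) = 263.7
  F: 0 + 2(271.3) = 542.7
Total out = 894.7 mol; y_E = 263.7 / 894.7 = 0.2947.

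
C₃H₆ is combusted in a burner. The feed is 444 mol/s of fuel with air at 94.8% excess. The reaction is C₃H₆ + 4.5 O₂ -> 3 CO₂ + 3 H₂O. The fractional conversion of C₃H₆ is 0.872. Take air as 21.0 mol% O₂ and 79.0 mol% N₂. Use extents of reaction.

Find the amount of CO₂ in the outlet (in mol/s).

Stoichiometric O₂ = 4.5 × 444 = 1998 mol/s; O₂ fed = 1998 × 1.948 = 3892 mol/s.
N₂ fed = 3892 × 79/21 = 14640 mol/s.
Fuel reacted = 0.872 × 444 → ξ = 387.2 mol/s.
Outlet (n = n₀ + ν ξ):
  C₃H₆: 444 − 1(387.2) = 56.83
  O₂: 3892 − 4.5(387.2) = 2150
  N₂: 14640 (inert)
  CO₂: 0 + 3(387.2) = 1162
  H₂O: 0 + 3(387.2) = 1162

1160 mol/s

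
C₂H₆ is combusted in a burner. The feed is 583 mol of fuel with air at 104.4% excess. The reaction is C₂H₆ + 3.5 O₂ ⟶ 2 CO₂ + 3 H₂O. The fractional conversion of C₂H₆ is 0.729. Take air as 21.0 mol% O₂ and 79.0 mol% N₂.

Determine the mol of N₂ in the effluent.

15700 mol

Stoichiometric O₂ = 3.5 × 583 = 2040 mol; O₂ fed = 2040 × 2.044 = 4171 mol.
N₂ fed = 4171 × 79/21 = 15690 mol.
Fuel reacted = 0.729 × 583 → ξ = 425 mol.
Outlet (n = n₀ + ν ξ):
  C₂H₆: 583 − 1(425) = 158
  O₂: 4171 − 3.5(425) = 2683
  N₂: 15690 (inert)
  CO₂: 0 + 2(425) = 850
  H₂O: 0 + 3(425) = 1275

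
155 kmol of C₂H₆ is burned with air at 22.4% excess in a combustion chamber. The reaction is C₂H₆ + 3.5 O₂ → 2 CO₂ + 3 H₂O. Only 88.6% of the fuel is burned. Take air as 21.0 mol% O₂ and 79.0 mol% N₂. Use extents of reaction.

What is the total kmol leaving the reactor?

Stoichiometric O₂ = 3.5 × 155 = 542.5 kmol; O₂ fed = 542.5 × 1.224 = 664 kmol.
N₂ fed = 664 × 79/21 = 2498 kmol.
Fuel reacted = 0.886 × 155 → ξ = 137.3 kmol.
Outlet (n = n₀ + ν ξ):
  C₂H₆: 155 − 1(137.3) = 17.67
  O₂: 664 − 3.5(137.3) = 183.4
  N₂: 2498 (inert)
  CO₂: 0 + 2(137.3) = 274.7
  H₂O: 0 + 3(137.3) = 412
Total out = 17.67 + 183.4 + 2498 + 274.7 + 412 = 3386 kmol.

3390 kmol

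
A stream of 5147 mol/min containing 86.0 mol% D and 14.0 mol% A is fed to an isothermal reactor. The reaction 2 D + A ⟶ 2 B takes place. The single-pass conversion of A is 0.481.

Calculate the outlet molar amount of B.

693 mol/min

A reacted = 0.481 × 720.6 = 346.6 mol/min; ν_A = −1, so ξ = 346.6/1 = 346.6 mol/min.
Outlet amounts (n = n₀ + ν ξ):
  D: 4426 − 2(346.6) = 3733
  A: 720.6 − 1(346.6) = 374
  B: 0 + 2(346.6) = 693.2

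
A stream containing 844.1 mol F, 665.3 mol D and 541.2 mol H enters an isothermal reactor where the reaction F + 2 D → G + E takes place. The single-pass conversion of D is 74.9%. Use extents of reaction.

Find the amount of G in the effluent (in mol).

249 mol

D reacted = 0.749 × 665.3 = 498.3 mol; ν_D = −2, so ξ = 498.3/2 = 249.2 mol.
Outlet amounts (n = n₀ + ν ξ):
  F: 844.1 − 1(249.2) = 594.9
  D: 665.3 − 2(249.2) = 167
  G: 0 + 1(249.2) = 249.2
  E: 0 + 1(249.2) = 249.2
  H: 541.2 (inert)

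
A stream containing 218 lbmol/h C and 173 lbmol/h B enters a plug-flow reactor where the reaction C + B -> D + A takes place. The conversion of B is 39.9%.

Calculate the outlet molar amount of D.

69 lbmol/h

B reacted = 0.399 × 173 = 69.03 lbmol/h; ν_B = −1, so ξ = 69.03/1 = 69.03 lbmol/h.
Outlet amounts (n = n₀ + ν ξ):
  C: 218 − 1(69.03) = 149
  B: 173 − 1(69.03) = 104
  D: 0 + 1(69.03) = 69.03
  A: 0 + 1(69.03) = 69.03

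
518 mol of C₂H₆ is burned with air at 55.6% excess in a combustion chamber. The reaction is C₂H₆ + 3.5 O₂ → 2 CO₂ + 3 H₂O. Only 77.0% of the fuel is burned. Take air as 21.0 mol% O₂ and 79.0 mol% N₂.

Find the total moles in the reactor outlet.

Stoichiometric O₂ = 3.5 × 518 = 1813 mol; O₂ fed = 1813 × 1.556 = 2821 mol.
N₂ fed = 2821 × 79/21 = 10610 mol.
Fuel reacted = 0.77 × 518 → ξ = 398.9 mol.
Outlet (n = n₀ + ν ξ):
  C₂H₆: 518 − 1(398.9) = 119.1
  O₂: 2821 − 3.5(398.9) = 1425
  N₂: 10610 (inert)
  CO₂: 0 + 2(398.9) = 797.7
  H₂O: 0 + 3(398.9) = 1197
Total out = 119.1 + 1425 + 10610 + 797.7 + 1197 = 14150 mol.

14200 mol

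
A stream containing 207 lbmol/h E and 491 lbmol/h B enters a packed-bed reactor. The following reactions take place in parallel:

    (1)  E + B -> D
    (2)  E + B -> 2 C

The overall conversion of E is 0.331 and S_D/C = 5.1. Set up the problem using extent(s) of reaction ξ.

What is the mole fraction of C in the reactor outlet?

0.0192

Conversion of E: E consumed = 0.331 × 207 = 68.52 lbmol/h = 1ξ₁ + 1ξ₂.
Selectivity: 1ξ₁ / (2ξ₂) = 5.1 → ξ₁ = 10.2 ξ₂.
Substitute: (1·10.2 + 1) ξ₂ = 68.52 → ξ₂ = 6.118 lbmol/h, ξ₁ = 62.4 lbmol/h.
Outlet amounts (n = n₀ + Σ ν·ξ):
  E: 207 − 1(62.4) − 1(6.118) = 138.5
  B: 491 − 1(62.4) − 1(6.118) = 422.5
  D: 0 + 1(62.4) = 62.4
  C: 0 + 2(6.118) = 12.24
Total out = 635.6 lbmol/h; y_C = 12.24 / 635.6 = 0.01925.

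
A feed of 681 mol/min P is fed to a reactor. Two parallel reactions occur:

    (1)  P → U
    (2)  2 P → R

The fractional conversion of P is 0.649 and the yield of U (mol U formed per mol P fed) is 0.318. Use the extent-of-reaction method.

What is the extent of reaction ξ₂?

Yield of U: 1ξ₁ / 681 = 0.318 → ξ₁ = 216.6 mol/min.
Conversion of P: 1ξ₁ + 2ξ₂ = 0.649 × 681 = 442 → ξ₂ = 112.7 mol/min.
Outlet amounts (n = n₀ + Σ ν·ξ):
  P: 681 − 1(216.6) − 2(112.7) = 239
  U: 0 + 1(216.6) = 216.6
  R: 0 + 1(112.7) = 112.7

ξ₂ = 113 mol/min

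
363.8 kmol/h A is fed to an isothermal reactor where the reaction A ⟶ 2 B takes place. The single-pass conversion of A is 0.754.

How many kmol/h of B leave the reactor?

549 kmol/h

A reacted = 0.754 × 363.8 = 274.3 kmol/h; ν_A = −1, so ξ = 274.3/1 = 274.3 kmol/h.
Outlet amounts (n = n₀ + ν ξ):
  A: 363.8 − 1(274.3) = 89.49
  B: 0 + 2(274.3) = 548.6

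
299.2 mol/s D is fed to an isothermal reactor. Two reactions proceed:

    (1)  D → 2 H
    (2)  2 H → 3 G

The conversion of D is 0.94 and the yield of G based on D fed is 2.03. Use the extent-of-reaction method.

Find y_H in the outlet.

Conversion of D: D consumed = 1ξ₁ = 0.94 × 299.2 → ξ₁ = 281.2 mol/s.
Yield of G: 3ξ₂ / 299.2 = 2.03 → ξ₂ = 202.5 mol/s.
Outlet amounts (n = n₀ + Σ ν·ξ):
  D: 299.2 − 1(281.2) = 17.95
  H: 0 + 2(281.2) − 2(202.5) = 157.6
  G: 0 + 3(202.5) = 607.4
Total out = 782.9 mol/s; y_H = 157.6 / 782.9 = 0.2013.

0.201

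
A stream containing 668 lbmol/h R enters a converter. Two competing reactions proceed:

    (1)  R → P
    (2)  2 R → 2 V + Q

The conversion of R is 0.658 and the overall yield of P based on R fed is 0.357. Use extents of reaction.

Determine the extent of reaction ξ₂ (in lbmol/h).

ξ₂ = 101 lbmol/h

Yield of P: 1ξ₁ / 668 = 0.357 → ξ₁ = 238.5 lbmol/h.
Conversion of R: 1ξ₁ + 2ξ₂ = 0.658 × 668 = 439.5 → ξ₂ = 100.5 lbmol/h.
Outlet amounts (n = n₀ + Σ ν·ξ):
  R: 668 − 1(238.5) − 2(100.5) = 228.5
  P: 0 + 1(238.5) = 238.5
  V: 0 + 2(100.5) = 201.1
  Q: 0 + 1(100.5) = 100.5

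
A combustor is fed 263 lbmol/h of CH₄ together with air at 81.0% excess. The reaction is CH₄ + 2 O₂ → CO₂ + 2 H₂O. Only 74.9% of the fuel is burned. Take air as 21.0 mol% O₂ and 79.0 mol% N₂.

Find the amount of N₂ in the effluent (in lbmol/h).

3580 lbmol/h

Stoichiometric O₂ = 2 × 263 = 526 lbmol/h; O₂ fed = 526 × 1.810 = 952.1 lbmol/h.
N₂ fed = 952.1 × 79/21 = 3582 lbmol/h.
Fuel reacted = 0.749 × 263 → ξ = 197 lbmol/h.
Outlet (n = n₀ + ν ξ):
  CH₄: 263 − 1(197) = 66.01
  O₂: 952.1 − 2(197) = 558.1
  N₂: 3582 (inert)
  CO₂: 0 + 1(197) = 197
  H₂O: 0 + 2(197) = 394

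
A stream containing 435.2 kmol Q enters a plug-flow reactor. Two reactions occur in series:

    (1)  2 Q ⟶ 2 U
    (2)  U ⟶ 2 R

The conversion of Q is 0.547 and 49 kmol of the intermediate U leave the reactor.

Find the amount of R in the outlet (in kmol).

Conversion of Q: Q consumed = 2ξ₁ = 0.547 × 435.2 → ξ₁ = 119 kmol.
U balance: n_U = 0 + 2ξ₁ − 1ξ₂ = 49 → ξ₂ = (2·119 − 49)/1 = 189.1 kmol.
Outlet amounts (n = n₀ + Σ ν·ξ):
  Q: 435.2 − 2(119) = 197.1
  U: 0 + 2(119) − 1(189.1) = 49
  R: 0 + 2(189.1) = 378.1

378 kmol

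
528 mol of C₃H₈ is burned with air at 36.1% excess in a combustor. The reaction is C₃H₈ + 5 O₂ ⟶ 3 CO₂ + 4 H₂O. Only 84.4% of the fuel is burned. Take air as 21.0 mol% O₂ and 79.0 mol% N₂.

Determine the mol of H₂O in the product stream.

Stoichiometric O₂ = 5 × 528 = 2640 mol; O₂ fed = 2640 × 1.361 = 3593 mol.
N₂ fed = 3593 × 79/21 = 13520 mol.
Fuel reacted = 0.844 × 528 → ξ = 445.6 mol.
Outlet (n = n₀ + ν ξ):
  C₃H₈: 528 − 1(445.6) = 82.37
  O₂: 3593 − 5(445.6) = 1365
  N₂: 13520 (inert)
  CO₂: 0 + 3(445.6) = 1337
  H₂O: 0 + 4(445.6) = 1783

1780 mol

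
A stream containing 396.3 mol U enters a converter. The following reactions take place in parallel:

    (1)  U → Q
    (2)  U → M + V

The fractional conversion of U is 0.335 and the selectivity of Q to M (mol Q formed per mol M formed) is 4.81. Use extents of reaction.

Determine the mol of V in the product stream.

22.9 mol

Conversion of U: U consumed = 0.335 × 396.3 = 132.8 mol = 1ξ₁ + 1ξ₂.
Selectivity: 1ξ₁ / (1ξ₂) = 4.81 → ξ₁ = 4.81 ξ₂.
Substitute: (1·4.81 + 1) ξ₂ = 132.8 → ξ₂ = 22.85 mol, ξ₁ = 109.9 mol.
Outlet amounts (n = n₀ + Σ ν·ξ):
  U: 396.3 − 1(109.9) − 1(22.85) = 263.5
  Q: 0 + 1(109.9) = 109.9
  M: 0 + 1(22.85) = 22.85
  V: 0 + 1(22.85) = 22.85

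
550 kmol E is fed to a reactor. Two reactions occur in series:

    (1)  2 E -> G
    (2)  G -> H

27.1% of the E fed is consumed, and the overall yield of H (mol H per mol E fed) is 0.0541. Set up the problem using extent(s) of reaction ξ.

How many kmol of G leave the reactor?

Conversion of E: E consumed = 2ξ₁ = 0.271 × 550 → ξ₁ = 74.53 kmol.
Yield of H: 1ξ₂ / 550 = 0.0541 → ξ₂ = 29.76 kmol.
Outlet amounts (n = n₀ + Σ ν·ξ):
  E: 550 − 2(74.53) = 400.9
  G: 0 + 1(74.53) − 1(29.76) = 44.77
  H: 0 + 1(29.76) = 29.76

44.8 kmol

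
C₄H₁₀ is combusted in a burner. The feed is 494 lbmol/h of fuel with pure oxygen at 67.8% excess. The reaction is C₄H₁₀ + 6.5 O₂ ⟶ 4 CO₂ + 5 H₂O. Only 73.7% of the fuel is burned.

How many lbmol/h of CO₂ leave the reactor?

Stoichiometric O₂ = 6.5 × 494 = 3211 lbmol/h; O₂ fed = 3211 × 1.678 = 5388 lbmol/h.
Fuel reacted = 0.737 × 494 → ξ = 364.1 lbmol/h.
Outlet (n = n₀ + ν ξ):
  C₄H₁₀: 494 − 1(364.1) = 129.9
  O₂: 5388 − 6.5(364.1) = 3022
  CO₂: 0 + 4(364.1) = 1456
  H₂O: 0 + 5(364.1) = 1820

1460 lbmol/h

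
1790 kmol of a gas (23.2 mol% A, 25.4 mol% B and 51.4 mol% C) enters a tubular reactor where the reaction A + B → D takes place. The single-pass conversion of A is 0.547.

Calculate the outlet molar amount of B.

A reacted = 0.547 × 415.3 = 227.2 kmol; ν_A = −1, so ξ = 227.2/1 = 227.2 kmol.
Outlet amounts (n = n₀ + ν ξ):
  A: 415.3 − 1(227.2) = 188.1
  B: 454.7 − 1(227.2) = 227.5
  D: 0 + 1(227.2) = 227.2
  C: 920.1 (inert)

228 kmol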